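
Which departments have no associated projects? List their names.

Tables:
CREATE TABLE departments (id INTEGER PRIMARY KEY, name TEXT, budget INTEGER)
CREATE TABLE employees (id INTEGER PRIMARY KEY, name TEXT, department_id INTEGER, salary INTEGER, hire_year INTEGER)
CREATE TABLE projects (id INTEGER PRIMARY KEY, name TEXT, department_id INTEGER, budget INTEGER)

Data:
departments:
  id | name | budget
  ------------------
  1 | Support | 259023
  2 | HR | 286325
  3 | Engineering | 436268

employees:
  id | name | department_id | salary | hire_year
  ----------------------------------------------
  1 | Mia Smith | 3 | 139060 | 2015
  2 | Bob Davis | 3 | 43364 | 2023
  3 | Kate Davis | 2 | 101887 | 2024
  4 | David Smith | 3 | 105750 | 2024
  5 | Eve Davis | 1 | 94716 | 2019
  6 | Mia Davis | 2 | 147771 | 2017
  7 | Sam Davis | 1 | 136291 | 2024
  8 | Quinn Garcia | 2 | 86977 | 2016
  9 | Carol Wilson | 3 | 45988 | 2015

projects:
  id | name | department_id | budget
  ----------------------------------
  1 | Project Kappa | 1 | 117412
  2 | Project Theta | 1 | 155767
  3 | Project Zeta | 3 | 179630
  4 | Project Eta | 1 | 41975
SELECT p.name FROM departments p LEFT JOIN projects c ON c.department_id = p.id WHERE c.id IS NULL

Execution result:
HR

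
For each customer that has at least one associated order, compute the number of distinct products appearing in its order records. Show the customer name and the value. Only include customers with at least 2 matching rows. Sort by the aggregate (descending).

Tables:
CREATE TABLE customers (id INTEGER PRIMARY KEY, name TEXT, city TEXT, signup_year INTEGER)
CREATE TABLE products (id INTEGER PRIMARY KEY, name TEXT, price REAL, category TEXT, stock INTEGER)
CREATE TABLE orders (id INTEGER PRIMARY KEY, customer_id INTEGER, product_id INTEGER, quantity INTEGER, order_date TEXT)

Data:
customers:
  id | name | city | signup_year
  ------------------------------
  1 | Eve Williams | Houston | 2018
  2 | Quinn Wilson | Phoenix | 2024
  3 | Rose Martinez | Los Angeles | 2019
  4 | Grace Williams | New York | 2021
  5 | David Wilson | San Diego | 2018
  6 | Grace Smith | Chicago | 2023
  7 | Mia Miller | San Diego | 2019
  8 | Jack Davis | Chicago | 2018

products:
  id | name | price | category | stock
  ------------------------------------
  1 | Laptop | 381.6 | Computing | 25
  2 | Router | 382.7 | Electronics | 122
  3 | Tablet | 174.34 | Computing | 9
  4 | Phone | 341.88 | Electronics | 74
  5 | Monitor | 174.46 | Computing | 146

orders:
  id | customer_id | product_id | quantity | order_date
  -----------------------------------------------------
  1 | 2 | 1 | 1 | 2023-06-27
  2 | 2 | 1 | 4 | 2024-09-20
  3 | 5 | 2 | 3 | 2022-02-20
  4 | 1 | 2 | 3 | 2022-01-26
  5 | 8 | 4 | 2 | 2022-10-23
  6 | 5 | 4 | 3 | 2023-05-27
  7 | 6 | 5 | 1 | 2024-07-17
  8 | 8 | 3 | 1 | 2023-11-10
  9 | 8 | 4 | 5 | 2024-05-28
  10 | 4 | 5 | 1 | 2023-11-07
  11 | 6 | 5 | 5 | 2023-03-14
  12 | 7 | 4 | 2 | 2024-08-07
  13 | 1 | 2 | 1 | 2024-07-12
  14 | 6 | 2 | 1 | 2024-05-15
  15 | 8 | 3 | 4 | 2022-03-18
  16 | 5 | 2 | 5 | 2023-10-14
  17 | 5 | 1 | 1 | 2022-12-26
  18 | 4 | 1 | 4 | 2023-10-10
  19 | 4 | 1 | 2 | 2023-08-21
SELECT p.name, COUNT(DISTINCT c.product_id) AS distinct_product_count FROM orders c JOIN customers p ON c.customer_id = p.id GROUP BY p.id, p.name HAVING COUNT(*) >= 2 ORDER BY distinct_product_count DESC

Execution result:
name | distinct_product_count
David Wilson | 3
Grace Williams | 2
Grace Smith | 2
Jack Davis | 2
Eve Williams | 1
Quinn Wilson | 1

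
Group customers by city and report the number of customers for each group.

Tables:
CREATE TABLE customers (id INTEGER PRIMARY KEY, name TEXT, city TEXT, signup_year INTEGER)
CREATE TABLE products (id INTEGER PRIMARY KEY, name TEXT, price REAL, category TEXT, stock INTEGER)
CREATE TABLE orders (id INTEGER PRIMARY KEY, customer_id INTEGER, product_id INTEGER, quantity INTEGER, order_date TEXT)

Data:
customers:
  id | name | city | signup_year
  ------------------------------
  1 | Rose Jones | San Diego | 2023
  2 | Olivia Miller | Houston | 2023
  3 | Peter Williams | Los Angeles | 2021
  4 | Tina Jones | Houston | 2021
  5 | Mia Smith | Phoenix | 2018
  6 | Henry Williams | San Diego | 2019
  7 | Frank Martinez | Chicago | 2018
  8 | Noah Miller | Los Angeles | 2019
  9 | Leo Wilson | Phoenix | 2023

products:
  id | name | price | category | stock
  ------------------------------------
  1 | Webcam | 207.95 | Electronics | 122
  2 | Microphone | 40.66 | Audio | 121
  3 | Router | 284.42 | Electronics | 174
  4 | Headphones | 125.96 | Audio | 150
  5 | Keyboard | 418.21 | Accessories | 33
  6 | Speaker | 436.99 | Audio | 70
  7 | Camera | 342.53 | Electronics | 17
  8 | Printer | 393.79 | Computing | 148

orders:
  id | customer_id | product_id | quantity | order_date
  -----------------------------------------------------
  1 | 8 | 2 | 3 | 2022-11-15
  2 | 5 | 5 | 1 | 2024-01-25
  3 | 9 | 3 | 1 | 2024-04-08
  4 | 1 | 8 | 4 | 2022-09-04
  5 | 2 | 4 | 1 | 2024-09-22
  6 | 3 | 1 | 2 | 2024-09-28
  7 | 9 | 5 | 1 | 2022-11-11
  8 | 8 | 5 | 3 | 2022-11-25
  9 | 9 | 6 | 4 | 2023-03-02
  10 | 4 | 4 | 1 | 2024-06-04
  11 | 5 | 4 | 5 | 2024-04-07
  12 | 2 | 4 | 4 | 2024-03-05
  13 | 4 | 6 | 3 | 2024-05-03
SELECT city, COUNT(*) AS n FROM customers GROUP BY city

Execution result:
city | n
Chicago | 1
Houston | 2
Los Angeles | 2
Phoenix | 2
San Diego | 2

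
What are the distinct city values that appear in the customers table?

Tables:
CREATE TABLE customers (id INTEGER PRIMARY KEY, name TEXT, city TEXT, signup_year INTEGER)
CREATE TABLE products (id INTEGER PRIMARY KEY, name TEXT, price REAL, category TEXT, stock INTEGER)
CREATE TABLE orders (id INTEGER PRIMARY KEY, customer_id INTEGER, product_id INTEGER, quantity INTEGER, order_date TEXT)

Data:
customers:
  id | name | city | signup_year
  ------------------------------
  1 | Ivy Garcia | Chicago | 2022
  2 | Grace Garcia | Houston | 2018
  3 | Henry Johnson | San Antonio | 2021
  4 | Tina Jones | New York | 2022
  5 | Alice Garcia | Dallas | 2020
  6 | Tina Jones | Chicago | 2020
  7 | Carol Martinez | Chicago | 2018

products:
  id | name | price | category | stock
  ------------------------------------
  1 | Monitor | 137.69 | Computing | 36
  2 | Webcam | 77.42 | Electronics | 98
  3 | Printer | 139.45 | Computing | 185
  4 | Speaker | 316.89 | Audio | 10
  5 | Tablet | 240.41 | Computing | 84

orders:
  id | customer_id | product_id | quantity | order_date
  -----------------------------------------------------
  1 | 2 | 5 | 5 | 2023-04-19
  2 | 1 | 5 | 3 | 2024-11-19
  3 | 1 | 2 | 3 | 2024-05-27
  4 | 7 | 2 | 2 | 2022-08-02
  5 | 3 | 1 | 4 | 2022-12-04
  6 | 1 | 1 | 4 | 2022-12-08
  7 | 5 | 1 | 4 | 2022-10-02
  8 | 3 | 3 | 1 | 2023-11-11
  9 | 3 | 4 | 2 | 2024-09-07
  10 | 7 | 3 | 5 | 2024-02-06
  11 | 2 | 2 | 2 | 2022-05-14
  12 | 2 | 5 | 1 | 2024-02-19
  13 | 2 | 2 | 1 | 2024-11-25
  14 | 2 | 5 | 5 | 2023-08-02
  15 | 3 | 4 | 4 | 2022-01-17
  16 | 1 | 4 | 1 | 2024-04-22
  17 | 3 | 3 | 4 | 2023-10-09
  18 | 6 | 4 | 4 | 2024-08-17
SELECT DISTINCT city FROM customers

Execution result:
city
Chicago
Houston
San Antonio
New York
Dallas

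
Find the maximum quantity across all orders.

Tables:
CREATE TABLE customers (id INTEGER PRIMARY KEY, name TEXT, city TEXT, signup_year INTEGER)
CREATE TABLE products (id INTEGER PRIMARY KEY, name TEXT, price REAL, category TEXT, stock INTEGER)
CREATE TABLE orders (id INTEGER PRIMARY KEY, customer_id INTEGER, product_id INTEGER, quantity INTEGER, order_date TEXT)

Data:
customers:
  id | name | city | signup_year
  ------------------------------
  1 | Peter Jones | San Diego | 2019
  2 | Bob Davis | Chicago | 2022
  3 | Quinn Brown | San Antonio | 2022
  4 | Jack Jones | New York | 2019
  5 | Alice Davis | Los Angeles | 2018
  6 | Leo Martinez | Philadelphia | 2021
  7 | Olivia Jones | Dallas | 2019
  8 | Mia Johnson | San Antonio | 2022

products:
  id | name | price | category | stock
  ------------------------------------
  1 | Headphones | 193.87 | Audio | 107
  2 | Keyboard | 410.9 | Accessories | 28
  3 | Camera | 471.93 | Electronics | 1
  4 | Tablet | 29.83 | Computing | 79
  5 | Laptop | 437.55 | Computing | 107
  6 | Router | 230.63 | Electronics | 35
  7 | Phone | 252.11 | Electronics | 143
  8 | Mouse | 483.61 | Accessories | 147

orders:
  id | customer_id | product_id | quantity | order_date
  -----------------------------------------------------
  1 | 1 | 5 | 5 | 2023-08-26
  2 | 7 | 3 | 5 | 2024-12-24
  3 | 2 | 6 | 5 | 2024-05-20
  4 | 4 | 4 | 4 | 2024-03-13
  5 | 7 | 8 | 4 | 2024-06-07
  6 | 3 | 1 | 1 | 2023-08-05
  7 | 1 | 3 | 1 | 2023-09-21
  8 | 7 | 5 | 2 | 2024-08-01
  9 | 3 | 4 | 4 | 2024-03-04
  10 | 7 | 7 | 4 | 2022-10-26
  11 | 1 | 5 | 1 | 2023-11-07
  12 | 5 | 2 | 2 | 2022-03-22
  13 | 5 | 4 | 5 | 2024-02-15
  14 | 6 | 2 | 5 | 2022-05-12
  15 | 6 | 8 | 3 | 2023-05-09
SELECT MAX(quantity) FROM orders

Execution result:
5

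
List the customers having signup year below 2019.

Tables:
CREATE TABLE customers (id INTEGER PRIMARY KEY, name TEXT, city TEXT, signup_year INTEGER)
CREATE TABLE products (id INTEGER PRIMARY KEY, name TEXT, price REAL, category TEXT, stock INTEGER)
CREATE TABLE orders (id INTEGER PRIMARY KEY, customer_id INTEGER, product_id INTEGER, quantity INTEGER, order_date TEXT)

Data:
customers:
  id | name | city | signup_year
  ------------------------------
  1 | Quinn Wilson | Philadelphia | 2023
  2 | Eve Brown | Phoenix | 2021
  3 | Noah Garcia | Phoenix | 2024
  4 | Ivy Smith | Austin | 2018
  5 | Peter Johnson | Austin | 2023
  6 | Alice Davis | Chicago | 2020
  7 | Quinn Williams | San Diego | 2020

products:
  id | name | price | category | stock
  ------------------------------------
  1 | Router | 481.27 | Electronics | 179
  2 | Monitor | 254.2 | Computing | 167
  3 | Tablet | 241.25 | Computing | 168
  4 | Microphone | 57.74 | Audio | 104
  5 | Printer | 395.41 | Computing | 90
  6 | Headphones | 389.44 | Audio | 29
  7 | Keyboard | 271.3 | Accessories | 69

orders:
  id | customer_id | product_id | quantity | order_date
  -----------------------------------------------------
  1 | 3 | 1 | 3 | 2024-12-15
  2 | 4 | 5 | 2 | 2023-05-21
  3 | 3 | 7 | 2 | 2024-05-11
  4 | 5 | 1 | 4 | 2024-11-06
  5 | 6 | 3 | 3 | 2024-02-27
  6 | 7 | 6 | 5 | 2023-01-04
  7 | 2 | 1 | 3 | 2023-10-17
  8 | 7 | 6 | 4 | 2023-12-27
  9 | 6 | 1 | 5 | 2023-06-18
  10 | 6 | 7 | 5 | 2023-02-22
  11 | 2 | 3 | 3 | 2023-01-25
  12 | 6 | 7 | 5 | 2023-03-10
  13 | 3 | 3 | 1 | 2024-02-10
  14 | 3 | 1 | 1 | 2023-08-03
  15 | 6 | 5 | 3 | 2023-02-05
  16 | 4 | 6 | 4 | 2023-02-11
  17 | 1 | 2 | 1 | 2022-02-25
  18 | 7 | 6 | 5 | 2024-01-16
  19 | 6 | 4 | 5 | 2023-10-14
SELECT name, signup_year FROM customers WHERE signup_year < 2019

Execution result:
name | signup_year
Ivy Smith | 2018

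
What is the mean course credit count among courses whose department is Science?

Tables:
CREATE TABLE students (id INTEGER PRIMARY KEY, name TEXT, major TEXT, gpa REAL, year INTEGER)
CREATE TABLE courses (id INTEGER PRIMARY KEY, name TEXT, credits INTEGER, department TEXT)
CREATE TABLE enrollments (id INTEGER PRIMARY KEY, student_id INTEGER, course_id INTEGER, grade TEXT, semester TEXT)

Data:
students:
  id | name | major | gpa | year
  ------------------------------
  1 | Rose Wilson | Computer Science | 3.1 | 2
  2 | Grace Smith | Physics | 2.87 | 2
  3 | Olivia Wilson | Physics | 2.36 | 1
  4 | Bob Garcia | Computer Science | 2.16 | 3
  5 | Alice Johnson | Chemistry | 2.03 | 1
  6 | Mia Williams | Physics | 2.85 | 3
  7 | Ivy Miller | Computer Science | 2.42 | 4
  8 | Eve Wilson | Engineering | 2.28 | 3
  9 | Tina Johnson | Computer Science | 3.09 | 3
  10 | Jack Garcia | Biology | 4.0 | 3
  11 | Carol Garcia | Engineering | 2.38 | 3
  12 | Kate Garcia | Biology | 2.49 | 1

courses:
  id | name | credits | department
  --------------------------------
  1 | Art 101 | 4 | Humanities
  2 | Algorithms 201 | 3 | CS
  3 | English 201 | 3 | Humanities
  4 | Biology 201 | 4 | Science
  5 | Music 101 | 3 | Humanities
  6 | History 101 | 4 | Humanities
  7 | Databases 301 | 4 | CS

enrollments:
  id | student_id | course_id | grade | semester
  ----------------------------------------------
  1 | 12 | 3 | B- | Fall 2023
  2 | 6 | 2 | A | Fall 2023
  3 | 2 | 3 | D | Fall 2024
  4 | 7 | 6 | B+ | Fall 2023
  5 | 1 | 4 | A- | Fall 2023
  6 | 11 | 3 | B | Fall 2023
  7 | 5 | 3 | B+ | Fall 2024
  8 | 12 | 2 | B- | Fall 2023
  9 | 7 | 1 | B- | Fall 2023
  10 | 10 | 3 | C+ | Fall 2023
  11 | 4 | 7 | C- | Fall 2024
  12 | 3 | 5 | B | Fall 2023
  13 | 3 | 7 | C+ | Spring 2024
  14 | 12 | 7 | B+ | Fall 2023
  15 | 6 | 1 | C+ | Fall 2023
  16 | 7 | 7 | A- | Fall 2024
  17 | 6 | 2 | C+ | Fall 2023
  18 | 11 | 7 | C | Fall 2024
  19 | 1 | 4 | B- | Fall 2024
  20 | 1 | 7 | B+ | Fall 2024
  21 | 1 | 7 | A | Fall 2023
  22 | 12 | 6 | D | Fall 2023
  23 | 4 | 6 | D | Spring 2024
SELECT AVG(credits) FROM courses WHERE department = 'Science'

Execution result:
4.00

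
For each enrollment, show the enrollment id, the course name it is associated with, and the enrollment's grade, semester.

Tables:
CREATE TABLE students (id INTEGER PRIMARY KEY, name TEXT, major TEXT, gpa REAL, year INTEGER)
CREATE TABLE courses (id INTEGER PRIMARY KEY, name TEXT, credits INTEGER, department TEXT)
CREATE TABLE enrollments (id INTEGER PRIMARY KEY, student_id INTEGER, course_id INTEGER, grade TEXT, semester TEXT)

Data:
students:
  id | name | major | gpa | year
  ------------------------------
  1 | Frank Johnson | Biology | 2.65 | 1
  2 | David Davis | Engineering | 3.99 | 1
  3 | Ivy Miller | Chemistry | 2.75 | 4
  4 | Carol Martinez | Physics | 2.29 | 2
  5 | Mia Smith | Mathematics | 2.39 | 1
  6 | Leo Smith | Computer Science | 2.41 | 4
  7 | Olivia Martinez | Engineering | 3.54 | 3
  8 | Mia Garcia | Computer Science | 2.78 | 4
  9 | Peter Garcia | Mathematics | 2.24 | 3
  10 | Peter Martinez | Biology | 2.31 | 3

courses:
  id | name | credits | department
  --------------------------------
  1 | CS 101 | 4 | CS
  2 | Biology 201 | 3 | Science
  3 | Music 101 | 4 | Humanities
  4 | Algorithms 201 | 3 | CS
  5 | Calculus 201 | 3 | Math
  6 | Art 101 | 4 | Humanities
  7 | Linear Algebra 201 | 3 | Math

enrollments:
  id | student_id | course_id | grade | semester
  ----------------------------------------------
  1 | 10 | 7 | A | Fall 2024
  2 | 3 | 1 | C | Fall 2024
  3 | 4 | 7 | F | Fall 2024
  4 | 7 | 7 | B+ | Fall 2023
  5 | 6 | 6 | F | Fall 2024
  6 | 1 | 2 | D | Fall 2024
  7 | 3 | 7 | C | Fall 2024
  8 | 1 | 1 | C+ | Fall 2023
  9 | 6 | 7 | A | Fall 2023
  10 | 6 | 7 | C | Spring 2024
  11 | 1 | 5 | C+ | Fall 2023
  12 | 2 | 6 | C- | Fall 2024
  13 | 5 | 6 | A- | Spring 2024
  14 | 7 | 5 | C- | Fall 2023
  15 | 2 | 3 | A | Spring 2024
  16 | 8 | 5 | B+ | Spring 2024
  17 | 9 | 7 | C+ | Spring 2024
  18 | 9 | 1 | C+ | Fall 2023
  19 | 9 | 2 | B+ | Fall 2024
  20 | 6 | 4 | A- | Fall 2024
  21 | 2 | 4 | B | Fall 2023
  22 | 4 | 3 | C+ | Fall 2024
SELECT c.id, p.name AS course, c.grade, c.semester FROM enrollments c JOIN courses p ON c.course_id = p.id

Execution result:
id | course | grade | semester
1 | Linear Algebra 201 | A | Fall 2024
2 | CS 101 | C | Fall 2024
3 | Linear Algebra 201 | F | Fall 2024
4 | Linear Algebra 201 | B+ | Fall 2023
5 | Art 101 | F | Fall 2024
6 | Biology 201 | D | Fall 2024
7 | Linear Algebra 201 | C | Fall 2024
8 | CS 101 | C+ | Fall 2023
9 | Linear Algebra 201 | A | Fall 2023
10 | Linear Algebra 201 | C | Spring 2024
11 | Calculus 201 | C+ | Fall 2023
12 | Art 101 | C- | Fall 2024
13 | Art 101 | A- | Spring 2024
14 | Calculus 201 | C- | Fall 2023
15 | Music 101 | A | Spring 2024
16 | Calculus 201 | B+ | Spring 2024
17 | Linear Algebra 201 | C+ | Spring 2024
18 | CS 101 | C+ | Fall 2023
19 | Biology 201 | B+ | Fall 2024
20 | Algorithms 201 | A- | Fall 2024
21 | Algorithms 201 | B | Fall 2023
22 | Music 101 | C+ | Fall 2024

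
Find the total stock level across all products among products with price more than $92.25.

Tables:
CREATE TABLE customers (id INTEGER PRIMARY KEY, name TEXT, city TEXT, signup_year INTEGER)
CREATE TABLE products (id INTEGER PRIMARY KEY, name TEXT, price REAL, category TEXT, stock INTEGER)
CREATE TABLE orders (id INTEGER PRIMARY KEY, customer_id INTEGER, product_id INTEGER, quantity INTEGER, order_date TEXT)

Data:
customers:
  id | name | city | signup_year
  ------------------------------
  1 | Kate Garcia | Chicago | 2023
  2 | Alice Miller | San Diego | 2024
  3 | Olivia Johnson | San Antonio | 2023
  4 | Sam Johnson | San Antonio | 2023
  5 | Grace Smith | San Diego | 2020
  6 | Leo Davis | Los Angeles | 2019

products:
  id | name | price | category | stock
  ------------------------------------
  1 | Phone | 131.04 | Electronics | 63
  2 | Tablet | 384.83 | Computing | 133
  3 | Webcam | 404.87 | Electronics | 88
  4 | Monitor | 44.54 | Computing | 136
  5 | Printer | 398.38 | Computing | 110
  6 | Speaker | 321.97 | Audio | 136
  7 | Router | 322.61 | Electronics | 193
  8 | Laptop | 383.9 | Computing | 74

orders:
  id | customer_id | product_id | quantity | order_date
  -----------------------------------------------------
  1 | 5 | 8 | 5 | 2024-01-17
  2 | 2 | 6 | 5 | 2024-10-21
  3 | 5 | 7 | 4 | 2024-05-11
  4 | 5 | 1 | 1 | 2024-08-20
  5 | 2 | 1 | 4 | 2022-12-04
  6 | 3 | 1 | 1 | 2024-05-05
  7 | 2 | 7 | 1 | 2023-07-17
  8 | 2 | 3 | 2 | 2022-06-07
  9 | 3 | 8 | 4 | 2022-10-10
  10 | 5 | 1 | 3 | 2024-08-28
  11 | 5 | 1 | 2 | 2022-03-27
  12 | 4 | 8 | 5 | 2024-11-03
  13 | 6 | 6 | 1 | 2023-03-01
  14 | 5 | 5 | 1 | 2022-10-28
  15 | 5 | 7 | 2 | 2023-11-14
SELECT SUM(stock) FROM products WHERE price > 92.25

Execution result:
797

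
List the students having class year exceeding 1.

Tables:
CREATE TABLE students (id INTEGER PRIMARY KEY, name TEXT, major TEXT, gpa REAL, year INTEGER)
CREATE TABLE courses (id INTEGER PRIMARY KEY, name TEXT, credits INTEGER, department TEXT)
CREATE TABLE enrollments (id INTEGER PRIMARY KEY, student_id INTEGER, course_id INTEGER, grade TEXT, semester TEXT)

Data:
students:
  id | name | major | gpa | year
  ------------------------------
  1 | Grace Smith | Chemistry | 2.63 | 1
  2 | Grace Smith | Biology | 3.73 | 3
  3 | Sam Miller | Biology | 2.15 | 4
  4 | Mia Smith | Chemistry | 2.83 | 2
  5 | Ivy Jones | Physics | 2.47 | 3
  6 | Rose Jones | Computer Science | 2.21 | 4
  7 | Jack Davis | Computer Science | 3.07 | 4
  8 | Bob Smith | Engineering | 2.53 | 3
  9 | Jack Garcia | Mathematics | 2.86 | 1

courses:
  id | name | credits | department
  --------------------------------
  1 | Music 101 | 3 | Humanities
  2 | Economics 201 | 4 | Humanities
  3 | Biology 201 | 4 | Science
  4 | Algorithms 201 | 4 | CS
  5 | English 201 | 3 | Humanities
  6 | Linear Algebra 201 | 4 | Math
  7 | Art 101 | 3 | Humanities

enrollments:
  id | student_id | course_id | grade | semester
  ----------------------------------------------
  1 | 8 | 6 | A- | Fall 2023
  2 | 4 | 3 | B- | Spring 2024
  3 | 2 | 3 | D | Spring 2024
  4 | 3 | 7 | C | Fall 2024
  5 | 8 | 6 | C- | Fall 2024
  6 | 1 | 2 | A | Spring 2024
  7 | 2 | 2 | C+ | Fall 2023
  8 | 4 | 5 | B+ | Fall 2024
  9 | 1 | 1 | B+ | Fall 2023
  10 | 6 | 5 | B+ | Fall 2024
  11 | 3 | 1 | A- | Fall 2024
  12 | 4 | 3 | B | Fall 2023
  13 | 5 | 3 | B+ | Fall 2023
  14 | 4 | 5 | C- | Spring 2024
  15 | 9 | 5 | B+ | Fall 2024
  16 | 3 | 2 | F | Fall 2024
SELECT name, year FROM students WHERE year > 1

Execution result:
name | year
Grace Smith | 3
Sam Miller | 4
Mia Smith | 2
Ivy Jones | 3
Rose Jones | 4
Jack Davis | 4
Bob Smith | 3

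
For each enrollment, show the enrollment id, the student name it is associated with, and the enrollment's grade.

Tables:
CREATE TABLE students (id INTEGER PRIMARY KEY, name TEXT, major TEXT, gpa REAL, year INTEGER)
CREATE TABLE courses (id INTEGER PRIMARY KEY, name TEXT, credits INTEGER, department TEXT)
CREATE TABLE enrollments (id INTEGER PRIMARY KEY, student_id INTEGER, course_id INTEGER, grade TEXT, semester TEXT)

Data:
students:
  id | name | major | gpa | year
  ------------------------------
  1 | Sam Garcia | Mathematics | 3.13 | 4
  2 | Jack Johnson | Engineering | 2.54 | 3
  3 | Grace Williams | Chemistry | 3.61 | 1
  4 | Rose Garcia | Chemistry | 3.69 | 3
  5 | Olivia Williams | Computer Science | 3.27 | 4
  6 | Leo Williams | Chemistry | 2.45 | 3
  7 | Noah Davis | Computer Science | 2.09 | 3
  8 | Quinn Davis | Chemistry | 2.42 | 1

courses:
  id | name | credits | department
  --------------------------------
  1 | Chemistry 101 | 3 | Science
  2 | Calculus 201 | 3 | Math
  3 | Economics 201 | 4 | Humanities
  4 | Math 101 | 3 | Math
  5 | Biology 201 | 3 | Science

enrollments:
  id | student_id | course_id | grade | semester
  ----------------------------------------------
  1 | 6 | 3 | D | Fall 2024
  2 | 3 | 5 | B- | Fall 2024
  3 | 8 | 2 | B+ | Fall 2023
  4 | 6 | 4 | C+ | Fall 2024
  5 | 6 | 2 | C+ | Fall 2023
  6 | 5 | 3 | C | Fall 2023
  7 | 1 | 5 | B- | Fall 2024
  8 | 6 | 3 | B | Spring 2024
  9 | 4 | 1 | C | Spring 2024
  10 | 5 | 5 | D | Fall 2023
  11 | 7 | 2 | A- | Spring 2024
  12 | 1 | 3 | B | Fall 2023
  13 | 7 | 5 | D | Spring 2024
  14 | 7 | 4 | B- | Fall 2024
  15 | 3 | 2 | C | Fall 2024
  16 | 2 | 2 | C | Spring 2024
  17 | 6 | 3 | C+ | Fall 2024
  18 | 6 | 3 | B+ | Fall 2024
SELECT c.id, p.name AS student, c.grade FROM enrollments c JOIN students p ON c.student_id = p.id

Execution result:
id | student | grade
1 | Leo Williams | D
2 | Grace Williams | B-
3 | Quinn Davis | B+
4 | Leo Williams | C+
5 | Leo Williams | C+
6 | Olivia Williams | C
7 | Sam Garcia | B-
8 | Leo Williams | B
9 | Rose Garcia | C
10 | Olivia Williams | D
11 | Noah Davis | A-
12 | Sam Garcia | B
13 | Noah Davis | D
14 | Noah Davis | B-
15 | Grace Williams | C
16 | Jack Johnson | C
17 | Leo Williams | C+
18 | Leo Williams | B+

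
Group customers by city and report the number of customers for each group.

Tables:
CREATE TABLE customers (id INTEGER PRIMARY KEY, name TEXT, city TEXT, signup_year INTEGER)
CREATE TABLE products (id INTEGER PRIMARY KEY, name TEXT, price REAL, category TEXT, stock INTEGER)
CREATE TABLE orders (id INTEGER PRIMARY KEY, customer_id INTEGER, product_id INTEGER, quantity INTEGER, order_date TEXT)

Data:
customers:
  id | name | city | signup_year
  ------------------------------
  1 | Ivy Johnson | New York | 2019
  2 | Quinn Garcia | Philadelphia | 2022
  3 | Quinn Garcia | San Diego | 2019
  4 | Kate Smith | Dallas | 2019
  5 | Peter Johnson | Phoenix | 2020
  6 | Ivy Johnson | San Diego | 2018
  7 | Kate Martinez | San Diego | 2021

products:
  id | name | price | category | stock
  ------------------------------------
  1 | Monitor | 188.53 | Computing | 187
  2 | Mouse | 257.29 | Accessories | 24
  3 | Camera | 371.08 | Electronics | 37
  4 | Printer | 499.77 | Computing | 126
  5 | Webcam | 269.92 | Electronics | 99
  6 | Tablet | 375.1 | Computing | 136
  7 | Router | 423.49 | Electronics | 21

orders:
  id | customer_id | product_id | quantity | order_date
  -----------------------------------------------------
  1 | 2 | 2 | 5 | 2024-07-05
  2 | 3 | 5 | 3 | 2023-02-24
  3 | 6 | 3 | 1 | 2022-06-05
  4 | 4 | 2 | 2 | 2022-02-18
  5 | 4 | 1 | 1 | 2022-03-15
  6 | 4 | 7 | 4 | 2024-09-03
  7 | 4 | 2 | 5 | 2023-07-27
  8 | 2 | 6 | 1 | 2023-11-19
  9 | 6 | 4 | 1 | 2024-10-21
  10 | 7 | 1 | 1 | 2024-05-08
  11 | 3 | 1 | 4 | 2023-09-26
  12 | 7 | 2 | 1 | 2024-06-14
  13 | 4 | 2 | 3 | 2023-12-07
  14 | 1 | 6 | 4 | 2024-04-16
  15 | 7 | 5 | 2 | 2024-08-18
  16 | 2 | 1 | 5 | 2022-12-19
SELECT city, COUNT(*) AS n FROM customers GROUP BY city

Execution result:
city | n
Dallas | 1
New York | 1
Philadelphia | 1
Phoenix | 1
San Diego | 3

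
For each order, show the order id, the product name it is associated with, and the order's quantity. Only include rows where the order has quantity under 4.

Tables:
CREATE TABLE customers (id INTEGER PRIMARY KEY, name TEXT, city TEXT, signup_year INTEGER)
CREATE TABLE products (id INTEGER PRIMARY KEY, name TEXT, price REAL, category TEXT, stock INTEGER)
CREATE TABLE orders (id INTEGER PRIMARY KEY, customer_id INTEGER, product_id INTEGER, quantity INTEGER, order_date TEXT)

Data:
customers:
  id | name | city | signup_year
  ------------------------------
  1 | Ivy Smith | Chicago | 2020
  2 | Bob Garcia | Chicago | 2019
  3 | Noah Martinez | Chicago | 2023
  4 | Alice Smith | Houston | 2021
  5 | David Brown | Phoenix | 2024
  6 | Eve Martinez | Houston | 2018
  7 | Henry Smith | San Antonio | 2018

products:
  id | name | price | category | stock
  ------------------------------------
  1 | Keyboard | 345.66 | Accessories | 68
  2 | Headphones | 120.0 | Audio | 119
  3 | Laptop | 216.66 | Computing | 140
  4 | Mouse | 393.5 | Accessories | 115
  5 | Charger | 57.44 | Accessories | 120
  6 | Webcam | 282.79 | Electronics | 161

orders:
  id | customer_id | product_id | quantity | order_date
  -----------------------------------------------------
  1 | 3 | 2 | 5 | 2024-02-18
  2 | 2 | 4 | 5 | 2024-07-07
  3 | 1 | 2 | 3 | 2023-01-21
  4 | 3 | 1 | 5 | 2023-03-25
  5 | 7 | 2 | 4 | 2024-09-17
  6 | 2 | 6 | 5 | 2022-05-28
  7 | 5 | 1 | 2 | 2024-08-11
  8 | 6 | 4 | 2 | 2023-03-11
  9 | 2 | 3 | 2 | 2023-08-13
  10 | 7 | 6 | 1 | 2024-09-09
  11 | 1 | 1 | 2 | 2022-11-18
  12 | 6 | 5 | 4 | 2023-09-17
SELECT c.id, p.name AS product, c.quantity FROM orders c JOIN products p ON c.product_id = p.id WHERE c.quantity < 4

Execution result:
id | product | quantity
3 | Headphones | 3
7 | Keyboard | 2
8 | Mouse | 2
9 | Laptop | 2
10 | Webcam | 1
11 | Keyboard | 2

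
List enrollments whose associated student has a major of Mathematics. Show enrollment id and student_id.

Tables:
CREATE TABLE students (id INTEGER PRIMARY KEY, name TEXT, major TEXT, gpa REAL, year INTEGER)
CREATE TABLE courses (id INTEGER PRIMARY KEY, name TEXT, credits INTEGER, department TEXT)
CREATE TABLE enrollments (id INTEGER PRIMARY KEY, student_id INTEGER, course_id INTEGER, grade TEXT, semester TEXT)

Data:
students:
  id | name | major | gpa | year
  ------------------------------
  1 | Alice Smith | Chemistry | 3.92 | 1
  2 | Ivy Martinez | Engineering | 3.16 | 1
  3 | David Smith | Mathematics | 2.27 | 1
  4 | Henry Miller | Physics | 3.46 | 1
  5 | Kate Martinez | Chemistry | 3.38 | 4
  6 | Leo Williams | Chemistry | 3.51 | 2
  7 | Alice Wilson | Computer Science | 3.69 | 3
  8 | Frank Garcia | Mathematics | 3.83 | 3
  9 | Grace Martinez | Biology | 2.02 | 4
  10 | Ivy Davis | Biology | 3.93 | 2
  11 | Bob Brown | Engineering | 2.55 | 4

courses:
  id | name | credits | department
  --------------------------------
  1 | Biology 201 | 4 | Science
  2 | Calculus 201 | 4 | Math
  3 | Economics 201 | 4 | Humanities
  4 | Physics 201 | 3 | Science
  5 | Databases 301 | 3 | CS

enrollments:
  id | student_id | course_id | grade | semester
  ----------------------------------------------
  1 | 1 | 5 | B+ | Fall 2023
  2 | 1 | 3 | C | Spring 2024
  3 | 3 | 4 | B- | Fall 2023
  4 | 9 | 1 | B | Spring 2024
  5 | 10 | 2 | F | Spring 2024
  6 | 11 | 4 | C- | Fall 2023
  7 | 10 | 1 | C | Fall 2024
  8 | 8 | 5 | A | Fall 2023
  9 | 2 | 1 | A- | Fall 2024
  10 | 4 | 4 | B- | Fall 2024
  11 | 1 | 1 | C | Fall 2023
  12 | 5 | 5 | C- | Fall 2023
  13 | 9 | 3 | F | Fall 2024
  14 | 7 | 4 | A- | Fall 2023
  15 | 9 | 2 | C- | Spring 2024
SELECT id, student_id FROM enrollments WHERE student_id IN (SELECT id FROM students WHERE major = 'Mathematics')

Execution result:
id | student_id
3 | 3
8 | 8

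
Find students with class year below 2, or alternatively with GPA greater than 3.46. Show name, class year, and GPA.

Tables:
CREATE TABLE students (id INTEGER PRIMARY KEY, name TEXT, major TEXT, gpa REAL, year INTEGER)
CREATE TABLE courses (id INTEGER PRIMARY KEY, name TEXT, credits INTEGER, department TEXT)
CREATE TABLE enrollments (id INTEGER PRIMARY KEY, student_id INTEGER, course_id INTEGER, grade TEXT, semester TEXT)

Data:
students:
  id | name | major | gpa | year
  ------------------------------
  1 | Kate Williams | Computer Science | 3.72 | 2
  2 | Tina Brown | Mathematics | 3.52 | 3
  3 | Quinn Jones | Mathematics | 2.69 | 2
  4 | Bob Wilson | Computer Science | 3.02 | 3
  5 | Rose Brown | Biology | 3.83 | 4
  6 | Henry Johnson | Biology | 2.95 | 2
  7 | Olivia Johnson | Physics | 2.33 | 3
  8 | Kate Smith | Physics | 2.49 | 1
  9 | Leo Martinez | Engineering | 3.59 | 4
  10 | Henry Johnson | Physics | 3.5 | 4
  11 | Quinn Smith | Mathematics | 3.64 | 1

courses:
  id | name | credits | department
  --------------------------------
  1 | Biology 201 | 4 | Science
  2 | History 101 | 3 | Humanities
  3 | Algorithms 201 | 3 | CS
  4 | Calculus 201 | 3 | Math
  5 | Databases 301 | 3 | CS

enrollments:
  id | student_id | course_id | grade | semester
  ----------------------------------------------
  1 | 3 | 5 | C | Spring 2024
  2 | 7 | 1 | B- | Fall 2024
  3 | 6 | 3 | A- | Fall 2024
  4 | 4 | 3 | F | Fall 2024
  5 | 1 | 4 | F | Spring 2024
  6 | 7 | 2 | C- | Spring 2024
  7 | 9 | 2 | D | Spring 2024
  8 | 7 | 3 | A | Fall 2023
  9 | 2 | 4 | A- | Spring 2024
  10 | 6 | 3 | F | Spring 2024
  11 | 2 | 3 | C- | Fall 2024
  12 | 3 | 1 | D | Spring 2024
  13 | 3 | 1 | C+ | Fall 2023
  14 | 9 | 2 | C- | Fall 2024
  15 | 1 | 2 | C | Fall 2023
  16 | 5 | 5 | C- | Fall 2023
SELECT name, year, gpa FROM students WHERE year < 2 OR gpa > 3.46

Execution result:
name | year | gpa
Kate Williams | 2 | 3.72
Tina Brown | 3 | 3.52
Rose Brown | 4 | 3.83
Kate Smith | 1 | 2.49
Leo Martinez | 4 | 3.59
Henry Johnson | 4 | 3.50
Quinn Smith | 1 | 3.64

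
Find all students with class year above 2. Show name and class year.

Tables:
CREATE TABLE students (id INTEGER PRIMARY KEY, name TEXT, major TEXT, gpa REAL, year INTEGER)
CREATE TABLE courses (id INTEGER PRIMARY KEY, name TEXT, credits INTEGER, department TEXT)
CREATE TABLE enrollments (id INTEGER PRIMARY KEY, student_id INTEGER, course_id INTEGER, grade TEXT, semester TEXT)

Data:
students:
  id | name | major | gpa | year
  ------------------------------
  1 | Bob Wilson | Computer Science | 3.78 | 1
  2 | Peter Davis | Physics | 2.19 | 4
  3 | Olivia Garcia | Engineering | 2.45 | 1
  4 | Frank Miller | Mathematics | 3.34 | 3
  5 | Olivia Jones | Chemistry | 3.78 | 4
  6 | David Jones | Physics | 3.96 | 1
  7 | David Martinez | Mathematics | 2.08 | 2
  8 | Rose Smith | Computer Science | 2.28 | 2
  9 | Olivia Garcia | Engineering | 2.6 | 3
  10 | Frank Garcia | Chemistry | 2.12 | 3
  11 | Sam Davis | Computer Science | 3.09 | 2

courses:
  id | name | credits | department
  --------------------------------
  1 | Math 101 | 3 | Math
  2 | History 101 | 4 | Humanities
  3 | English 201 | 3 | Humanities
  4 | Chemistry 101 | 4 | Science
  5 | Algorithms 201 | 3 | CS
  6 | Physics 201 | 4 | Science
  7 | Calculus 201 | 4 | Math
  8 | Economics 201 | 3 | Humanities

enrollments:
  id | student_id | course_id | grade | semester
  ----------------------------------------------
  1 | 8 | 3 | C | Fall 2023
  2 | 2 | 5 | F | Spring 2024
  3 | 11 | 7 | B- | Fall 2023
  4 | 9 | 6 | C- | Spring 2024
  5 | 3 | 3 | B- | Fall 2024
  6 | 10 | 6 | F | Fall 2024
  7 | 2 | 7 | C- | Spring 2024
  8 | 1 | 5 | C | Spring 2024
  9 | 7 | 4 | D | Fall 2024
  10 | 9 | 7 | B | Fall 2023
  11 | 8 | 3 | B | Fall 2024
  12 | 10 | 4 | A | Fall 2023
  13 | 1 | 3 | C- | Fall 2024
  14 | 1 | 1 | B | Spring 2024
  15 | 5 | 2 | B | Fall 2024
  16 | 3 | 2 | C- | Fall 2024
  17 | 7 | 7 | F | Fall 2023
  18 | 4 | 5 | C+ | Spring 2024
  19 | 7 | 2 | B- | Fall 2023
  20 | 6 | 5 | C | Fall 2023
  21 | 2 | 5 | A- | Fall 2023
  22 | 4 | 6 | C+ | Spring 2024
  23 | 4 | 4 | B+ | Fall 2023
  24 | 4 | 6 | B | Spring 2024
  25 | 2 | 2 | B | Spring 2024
SELECT name, year FROM students WHERE year > 2

Execution result:
name | year
Peter Davis | 4
Frank Miller | 3
Olivia Jones | 4
Olivia Garcia | 3
Frank Garcia | 3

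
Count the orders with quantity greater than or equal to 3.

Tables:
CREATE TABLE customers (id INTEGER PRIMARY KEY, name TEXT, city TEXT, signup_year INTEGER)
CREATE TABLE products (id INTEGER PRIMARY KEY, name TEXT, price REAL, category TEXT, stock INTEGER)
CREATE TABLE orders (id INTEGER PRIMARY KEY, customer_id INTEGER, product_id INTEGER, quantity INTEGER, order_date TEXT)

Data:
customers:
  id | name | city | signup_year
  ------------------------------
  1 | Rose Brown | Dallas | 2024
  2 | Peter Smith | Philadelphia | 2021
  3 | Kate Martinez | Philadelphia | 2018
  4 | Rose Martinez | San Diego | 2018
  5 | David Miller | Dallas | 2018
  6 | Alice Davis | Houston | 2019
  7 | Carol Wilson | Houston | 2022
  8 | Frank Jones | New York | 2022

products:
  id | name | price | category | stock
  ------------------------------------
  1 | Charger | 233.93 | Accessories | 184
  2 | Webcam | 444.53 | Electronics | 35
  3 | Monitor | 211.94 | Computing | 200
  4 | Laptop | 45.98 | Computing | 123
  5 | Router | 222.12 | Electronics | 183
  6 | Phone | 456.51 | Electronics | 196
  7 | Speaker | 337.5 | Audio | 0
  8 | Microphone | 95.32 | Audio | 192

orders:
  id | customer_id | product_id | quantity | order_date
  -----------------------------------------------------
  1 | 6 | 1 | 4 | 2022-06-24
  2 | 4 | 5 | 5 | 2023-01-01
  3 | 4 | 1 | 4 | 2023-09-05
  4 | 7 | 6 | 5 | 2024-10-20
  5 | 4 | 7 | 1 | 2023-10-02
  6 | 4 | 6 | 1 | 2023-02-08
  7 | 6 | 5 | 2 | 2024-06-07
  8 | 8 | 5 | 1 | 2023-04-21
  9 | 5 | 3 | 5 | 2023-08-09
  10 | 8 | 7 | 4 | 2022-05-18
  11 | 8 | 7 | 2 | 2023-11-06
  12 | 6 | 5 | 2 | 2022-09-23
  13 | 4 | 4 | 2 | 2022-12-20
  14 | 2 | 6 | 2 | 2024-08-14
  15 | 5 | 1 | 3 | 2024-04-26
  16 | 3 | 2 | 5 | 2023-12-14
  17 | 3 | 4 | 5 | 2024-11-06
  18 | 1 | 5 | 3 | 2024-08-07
SELECT COUNT(*) FROM orders WHERE quantity >= 3

Execution result:
10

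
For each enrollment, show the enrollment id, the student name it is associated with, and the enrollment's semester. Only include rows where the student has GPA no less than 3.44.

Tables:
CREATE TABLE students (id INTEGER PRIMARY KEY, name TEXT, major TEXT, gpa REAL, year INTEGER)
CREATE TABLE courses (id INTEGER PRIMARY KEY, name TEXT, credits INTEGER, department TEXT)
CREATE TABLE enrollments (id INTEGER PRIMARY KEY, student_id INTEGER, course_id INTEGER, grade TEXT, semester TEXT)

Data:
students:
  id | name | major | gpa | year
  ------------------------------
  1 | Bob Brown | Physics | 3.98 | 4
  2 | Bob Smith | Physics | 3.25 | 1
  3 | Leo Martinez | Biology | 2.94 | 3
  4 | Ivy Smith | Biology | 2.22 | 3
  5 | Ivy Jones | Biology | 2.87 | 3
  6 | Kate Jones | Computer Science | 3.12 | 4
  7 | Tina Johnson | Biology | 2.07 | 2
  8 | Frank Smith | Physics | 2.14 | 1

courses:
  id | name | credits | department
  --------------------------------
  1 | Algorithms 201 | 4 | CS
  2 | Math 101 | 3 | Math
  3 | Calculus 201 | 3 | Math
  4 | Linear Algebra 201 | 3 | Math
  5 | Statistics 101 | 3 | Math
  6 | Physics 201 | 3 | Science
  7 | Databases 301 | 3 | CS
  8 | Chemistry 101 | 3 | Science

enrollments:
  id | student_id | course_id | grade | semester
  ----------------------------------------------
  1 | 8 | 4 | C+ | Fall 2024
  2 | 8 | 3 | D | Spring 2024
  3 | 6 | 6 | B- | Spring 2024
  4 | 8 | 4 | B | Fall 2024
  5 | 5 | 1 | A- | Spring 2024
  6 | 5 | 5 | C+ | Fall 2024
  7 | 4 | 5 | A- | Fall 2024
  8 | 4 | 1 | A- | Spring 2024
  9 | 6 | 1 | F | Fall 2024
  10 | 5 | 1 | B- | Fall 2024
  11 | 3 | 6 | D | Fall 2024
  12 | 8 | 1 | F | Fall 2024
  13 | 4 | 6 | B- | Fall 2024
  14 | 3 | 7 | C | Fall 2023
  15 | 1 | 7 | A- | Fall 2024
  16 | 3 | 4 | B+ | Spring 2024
SELECT c.id, p.name AS student, c.semester FROM enrollments c JOIN students p ON c.student_id = p.id WHERE p.gpa >= 3.44

Execution result:
id | student | semester
15 | Bob Brown | Fall 2024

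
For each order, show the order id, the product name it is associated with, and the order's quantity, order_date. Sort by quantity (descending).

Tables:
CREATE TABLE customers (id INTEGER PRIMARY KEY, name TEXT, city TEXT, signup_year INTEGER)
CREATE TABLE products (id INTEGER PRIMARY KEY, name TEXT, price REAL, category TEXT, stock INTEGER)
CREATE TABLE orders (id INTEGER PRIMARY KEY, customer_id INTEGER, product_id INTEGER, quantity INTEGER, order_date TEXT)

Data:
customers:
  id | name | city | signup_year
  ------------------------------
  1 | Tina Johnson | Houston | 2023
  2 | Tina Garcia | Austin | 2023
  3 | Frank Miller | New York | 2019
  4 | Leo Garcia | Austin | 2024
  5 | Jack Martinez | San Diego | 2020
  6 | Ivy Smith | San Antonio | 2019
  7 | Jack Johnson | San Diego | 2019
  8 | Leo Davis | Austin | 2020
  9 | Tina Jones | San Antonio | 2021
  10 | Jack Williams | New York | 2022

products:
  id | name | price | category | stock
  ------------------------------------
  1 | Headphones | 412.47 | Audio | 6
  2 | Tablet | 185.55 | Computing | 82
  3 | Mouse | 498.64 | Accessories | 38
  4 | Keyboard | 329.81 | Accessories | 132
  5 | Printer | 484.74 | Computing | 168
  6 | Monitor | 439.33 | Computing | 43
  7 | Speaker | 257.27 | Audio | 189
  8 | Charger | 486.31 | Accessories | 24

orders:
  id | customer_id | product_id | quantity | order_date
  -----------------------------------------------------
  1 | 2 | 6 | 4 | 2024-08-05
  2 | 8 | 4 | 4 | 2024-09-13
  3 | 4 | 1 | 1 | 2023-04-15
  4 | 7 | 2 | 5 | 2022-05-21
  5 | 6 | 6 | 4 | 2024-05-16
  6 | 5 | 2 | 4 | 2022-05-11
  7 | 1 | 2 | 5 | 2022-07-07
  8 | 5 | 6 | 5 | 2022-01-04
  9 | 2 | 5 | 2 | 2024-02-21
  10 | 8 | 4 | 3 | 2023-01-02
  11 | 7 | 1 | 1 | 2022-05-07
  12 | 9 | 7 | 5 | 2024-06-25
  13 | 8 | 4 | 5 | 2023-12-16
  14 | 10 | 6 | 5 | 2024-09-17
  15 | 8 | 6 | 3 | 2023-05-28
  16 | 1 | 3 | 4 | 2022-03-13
SELECT c.id, p.name AS product, c.quantity, c.order_date FROM orders c JOIN products p ON c.product_id = p.id ORDER BY c.quantity DESC

Execution result:
id | product | quantity | order_date
4 | Tablet | 5 | 2022-05-21
7 | Tablet | 5 | 2022-07-07
8 | Monitor | 5 | 2022-01-04
12 | Speaker | 5 | 2024-06-25
13 | Keyboard | 5 | 2023-12-16
14 | Monitor | 5 | 2024-09-17
1 | Monitor | 4 | 2024-08-05
2 | Keyboard | 4 | 2024-09-13
5 | Monitor | 4 | 2024-05-16
6 | Tablet | 4 | 2022-05-11
16 | Mouse | 4 | 2022-03-13
10 | Keyboard | 3 | 2023-01-02
15 | Monitor | 3 | 2023-05-28
9 | Printer | 2 | 2024-02-21
3 | Headphones | 1 | 2023-04-15
11 | Headphones | 1 | 2022-05-07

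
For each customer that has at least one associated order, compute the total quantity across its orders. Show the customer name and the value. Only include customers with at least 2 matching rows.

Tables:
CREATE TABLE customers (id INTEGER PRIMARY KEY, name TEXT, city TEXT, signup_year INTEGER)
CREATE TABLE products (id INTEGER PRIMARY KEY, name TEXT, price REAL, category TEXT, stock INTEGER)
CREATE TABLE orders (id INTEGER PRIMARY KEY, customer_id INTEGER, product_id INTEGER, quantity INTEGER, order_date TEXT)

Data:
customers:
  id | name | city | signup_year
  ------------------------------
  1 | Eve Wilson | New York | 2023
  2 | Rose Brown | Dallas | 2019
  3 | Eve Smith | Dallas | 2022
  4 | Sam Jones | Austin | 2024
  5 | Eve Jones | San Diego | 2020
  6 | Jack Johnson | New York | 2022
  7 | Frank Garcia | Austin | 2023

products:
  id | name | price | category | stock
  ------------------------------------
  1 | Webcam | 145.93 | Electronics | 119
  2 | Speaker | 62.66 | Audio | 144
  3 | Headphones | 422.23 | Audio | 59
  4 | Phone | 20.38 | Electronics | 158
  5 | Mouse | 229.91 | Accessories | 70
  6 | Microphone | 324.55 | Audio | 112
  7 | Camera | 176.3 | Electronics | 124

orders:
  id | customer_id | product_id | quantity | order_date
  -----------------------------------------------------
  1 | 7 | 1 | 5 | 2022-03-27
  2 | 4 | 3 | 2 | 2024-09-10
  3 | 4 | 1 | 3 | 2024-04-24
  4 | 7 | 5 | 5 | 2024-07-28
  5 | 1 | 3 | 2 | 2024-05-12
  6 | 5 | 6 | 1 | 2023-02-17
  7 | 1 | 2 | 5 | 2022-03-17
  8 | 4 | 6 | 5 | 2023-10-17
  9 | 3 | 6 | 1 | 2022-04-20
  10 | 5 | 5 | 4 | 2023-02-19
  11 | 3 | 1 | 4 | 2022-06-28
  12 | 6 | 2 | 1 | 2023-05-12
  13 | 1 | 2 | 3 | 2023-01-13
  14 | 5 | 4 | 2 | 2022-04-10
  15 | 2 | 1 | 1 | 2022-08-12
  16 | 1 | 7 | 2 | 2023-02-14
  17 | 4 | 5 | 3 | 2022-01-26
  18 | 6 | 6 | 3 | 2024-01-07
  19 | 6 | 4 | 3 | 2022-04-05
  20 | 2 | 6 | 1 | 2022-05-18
SELECT p.name, SUM(c.quantity) AS sum_quantity FROM orders c JOIN customers p ON c.customer_id = p.id GROUP BY p.id, p.name HAVING COUNT(*) >= 2

Execution result:
name | sum_quantity
Eve Wilson | 12
Rose Brown | 2
Eve Smith | 5
Sam Jones | 13
Eve Jones | 7
Jack Johnson | 7
Frank Garcia | 10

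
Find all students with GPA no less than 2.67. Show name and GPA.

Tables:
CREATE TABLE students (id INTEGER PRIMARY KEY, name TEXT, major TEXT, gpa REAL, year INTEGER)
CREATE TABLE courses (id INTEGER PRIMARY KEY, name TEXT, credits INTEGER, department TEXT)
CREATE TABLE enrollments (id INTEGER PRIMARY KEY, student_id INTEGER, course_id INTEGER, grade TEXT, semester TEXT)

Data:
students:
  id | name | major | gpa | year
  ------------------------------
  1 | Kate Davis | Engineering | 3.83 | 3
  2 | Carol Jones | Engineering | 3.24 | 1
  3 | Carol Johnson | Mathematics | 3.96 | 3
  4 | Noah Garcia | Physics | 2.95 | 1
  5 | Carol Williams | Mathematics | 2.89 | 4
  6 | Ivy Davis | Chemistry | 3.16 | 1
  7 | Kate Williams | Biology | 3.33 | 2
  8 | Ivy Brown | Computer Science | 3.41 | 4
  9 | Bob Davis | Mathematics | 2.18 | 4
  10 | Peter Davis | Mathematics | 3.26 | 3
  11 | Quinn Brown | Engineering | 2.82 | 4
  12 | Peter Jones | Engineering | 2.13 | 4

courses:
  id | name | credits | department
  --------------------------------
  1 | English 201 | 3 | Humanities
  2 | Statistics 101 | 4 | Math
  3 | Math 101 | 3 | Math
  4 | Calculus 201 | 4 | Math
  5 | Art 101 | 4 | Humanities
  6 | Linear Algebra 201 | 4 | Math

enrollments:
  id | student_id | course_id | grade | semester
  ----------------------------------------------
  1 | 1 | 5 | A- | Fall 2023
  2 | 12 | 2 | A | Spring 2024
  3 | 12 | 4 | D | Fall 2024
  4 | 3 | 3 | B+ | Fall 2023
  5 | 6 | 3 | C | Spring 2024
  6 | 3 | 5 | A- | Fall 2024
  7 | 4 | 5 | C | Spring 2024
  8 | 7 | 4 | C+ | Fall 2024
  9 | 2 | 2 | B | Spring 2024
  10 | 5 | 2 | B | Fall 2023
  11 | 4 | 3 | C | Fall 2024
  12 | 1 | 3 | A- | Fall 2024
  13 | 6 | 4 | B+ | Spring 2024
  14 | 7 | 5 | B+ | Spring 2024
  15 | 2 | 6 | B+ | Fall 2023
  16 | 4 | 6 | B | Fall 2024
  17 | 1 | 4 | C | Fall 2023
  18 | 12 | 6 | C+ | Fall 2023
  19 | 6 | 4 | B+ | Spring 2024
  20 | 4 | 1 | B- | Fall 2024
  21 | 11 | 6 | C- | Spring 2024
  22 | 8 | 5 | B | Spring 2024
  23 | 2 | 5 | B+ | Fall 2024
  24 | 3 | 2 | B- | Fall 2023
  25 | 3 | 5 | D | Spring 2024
SELECT name, gpa FROM students WHERE gpa >= 2.67

Execution result:
name | gpa
Kate Davis | 3.83
Carol Jones | 3.24
Carol Johnson | 3.96
Noah Garcia | 2.95
Carol Williams | 2.89
Ivy Davis | 3.16
Kate Williams | 3.33
Ivy Brown | 3.41
Peter Davis | 3.26
Quinn Brown | 2.82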